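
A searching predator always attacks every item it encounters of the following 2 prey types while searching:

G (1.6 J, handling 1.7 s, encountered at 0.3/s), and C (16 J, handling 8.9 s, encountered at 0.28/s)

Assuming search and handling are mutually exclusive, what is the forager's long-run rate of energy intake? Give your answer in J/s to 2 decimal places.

1.24 J/s

R = Σλ_iE_i / (1 + Σλ_ih_i)
Numerator: 0.3×1.6 + 0.28×16 = 4.96
Denominator: 1 + 0.3×1.7 + 0.28×8.9 = 4.002
R = 4.96/4.002 = 1.239 J/s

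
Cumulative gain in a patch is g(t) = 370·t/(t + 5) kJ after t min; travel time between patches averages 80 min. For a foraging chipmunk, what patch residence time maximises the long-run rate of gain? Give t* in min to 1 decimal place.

20.0 min

By the marginal value theorem, leave when the instantaneous gain rate g'(t) equals the habitat-wide average g(t)/(T + t).
g'(t) = 370·5/(t + 5)². Setting 370·5/(t+5)² = 370t/[(t+5)(80+t)] gives 5(80+t) = t(t+5), so t² = 5×80 = 400.
t* = √400 = 20 min.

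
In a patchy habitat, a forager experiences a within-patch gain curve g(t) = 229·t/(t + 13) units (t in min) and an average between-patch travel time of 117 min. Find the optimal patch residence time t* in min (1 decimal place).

39.0 min

By the marginal value theorem, leave when the instantaneous gain rate g'(t) equals the habitat-wide average g(t)/(T + t).
g'(t) = 229·13/(t + 13)². Setting 229·13/(t+13)² = 229t/[(t+13)(117+t)] gives 13(117+t) = t(t+13), so t² = 13×117 = 1521.
t* = √1521 = 39 min.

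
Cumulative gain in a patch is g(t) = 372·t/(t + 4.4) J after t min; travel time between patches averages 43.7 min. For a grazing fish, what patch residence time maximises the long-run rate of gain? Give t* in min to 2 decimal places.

13.87 min

Maximise g(t)/(T+t): set derivative to zero → g'(t)(T+t) = g(t).
g'(t) = 372·4.4/(t + 4.4)². Setting 372·4.4/(t+4.4)² = 372t/[(t+4.4)(43.7+t)] gives 4.4(43.7+t) = t(t+4.4), so t² = 4.4×43.7 = 192.3.
t* = √192.3 = 13.87 min.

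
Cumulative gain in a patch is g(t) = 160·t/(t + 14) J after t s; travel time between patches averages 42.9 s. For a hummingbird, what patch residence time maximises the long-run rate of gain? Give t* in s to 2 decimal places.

24.51 s

Maximise g(t)/(T+t): set derivative to zero → g'(t)(T+t) = g(t).
g'(t) = 160·14/(t + 14)². Setting 160·14/(t+14)² = 160t/[(t+14)(42.9+t)] gives 14(42.9+t) = t(t+14), so t² = 14×42.9 = 600.6.
t* = √600.6 = 24.51 s.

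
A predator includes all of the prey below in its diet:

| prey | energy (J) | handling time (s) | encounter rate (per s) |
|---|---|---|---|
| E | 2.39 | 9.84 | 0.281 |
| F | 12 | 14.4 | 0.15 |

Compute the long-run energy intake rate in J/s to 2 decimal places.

Energy encountered per unit search time: 0.281×2.39 + 0.15×12 = 2.472 J/s.
Handling time per unit search time: 0.281×9.84 + 0.15×14.4 = 4.925.
Rate = 2.472/(1 + 4.925) = 0.4171 J/s.

0.42 J/s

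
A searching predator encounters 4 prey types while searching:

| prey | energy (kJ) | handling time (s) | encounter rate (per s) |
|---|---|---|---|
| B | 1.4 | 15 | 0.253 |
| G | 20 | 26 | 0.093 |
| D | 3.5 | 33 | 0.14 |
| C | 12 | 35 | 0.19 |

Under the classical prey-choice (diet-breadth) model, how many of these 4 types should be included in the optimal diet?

E/h in descending order: G 0.769, C 0.343, D 0.106, B 0.0933 kJ/s. The optimal diet is the largest prefix of this list for which every included type satisfies E_i/h_i > R on the types above it.
Rate on top 1: 0.5442. C: 0.343 < 0.5442 → exclude; stop.
Optimal diet: G — 1 of 4 types.

1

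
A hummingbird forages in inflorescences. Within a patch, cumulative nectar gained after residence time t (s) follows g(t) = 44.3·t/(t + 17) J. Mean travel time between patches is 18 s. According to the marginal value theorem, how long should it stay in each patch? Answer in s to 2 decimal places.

17.49 s

Maximise g(t)/(T+t): set derivative to zero → g'(t)(T+t) = g(t).
g'(t) = 44.3·17/(t + 17)². Setting 44.3·17/(t+17)² = 44.3t/[(t+17)(18+t)] gives 17(18+t) = t(t+17), so t² = 17×18 = 306.
t* = √306 = 17.49 s.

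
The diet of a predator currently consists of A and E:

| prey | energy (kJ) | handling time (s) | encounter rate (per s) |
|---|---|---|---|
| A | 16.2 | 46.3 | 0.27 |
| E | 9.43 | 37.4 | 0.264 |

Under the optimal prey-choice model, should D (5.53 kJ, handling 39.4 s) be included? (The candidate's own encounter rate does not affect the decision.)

Intake rate on the current diet: R = (0.27×16.2 + 0.264×9.43) / (1 + 0.27×46.3 + 0.264×37.4) = 6.864/23.37 = 0.2936 kJ/s.
D: E/h = 5.53/39.4 = 0.1404 kJ/s.
0.1404 < 0.2936, so adding D would lower the average — exclude it.

No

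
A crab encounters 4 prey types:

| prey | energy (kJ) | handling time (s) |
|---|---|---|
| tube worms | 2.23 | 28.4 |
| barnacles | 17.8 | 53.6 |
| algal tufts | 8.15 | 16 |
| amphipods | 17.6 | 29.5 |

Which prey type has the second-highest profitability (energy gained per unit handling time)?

In descending order of E/h:
amphipods: 17.6/29.5 = 0.597 kJ/s
algal tufts: 8.15/16 = 0.509 kJ/s
barnacles: 17.8/53.6 = 0.332 kJ/s
tube worms: 2.23/28.4 = 0.0785 kJ/s

algal tufts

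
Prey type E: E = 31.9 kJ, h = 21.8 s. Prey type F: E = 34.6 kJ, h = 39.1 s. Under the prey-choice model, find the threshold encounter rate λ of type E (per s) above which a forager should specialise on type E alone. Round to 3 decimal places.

The zero-one rule: include type F iff E₂/h₂ > λE₁/(1+λh₁). Equality gives the switch point.
λE₁h₂ = E₂ + λE₂h₁ ⇒ λ = E₂/(E₁h₂ − E₂h₁) = 34.6/(1247 − 754.3) = 0.07018 per s.

0.070 per s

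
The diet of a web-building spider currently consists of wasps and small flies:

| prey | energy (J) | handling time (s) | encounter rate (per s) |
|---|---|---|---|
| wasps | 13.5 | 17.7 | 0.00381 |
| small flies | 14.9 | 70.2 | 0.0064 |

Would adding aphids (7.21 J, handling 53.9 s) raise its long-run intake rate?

Yes

Current rate: (0.00381×13.5 + 0.0064×14.9)/(1 + 0.00381×17.7 + 0.0064×70.2) = 0.09678 J/s.
aphids: E/h = 7.21/53.9 = 0.1338 J/s.
0.1338 > 0.09678, so adding aphids raises the average — include it.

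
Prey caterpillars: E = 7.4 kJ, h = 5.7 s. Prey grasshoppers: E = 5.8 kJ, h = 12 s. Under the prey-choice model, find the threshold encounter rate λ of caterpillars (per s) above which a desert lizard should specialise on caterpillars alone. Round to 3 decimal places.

The zero-one rule: include grasshoppers iff E₂/h₂ > λE₁/(1+λh₁). Equality gives the switch point.
λE₁h₂ = E₂ + λE₂h₁ ⇒ λ = E₂/(E₁h₂ − E₂h₁) = 5.8/(88.8 − 33.06) = 0.1041 per s.

0.104 per s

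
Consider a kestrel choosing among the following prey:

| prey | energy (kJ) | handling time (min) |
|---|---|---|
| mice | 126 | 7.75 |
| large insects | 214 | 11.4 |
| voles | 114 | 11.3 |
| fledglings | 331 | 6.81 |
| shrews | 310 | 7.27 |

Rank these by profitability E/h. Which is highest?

Profitability E/h (kJ/min): mice = 126/7.75 = 16.3, large insects = 214/11.4 = 18.8, voles = 114/11.3 = 10.1, fledglings = 331/6.81 = 48.6, shrews = 310/7.27 = 42.6.
Ranked: fledglings > shrews > large insects > mice > voles.

fledglings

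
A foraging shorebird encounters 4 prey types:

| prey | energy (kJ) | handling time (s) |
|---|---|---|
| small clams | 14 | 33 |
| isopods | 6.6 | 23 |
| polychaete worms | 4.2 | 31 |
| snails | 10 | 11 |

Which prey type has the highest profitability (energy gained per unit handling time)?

snails

Profitability E/h (kJ/s): small clams = 14/33 = 0.424, isopods = 6.6/23 = 0.287, polychaete worms = 4.2/31 = 0.135, snails = 10/11 = 0.909.
Ranked: snails > small clams > isopods > polychaete worms.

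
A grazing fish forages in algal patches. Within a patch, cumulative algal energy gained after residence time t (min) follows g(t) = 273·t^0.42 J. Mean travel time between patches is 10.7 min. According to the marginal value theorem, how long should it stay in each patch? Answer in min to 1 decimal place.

7.7 min

Maximise g(t)/(T+t): set derivative to zero → g'(t)(T+t) = g(t).
g'(t) = 0.42·273·t^-0.58. Setting 0.42·273·t^-0.58 = 273·t^0.42/(10.7+t) gives 0.42(10.7+t) = t, so 0.58·t = 0.42×10.7.
t* = 0.42×10.7/0.58 = 7.748 min.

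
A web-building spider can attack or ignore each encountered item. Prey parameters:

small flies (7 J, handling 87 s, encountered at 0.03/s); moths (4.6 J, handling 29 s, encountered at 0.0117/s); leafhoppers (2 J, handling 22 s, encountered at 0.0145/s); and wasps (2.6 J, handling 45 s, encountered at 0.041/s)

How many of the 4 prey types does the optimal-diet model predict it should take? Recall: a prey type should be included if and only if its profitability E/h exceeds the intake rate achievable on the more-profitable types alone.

3

Profitabilities (E/h, J/s): moths 0.159, leafhoppers 0.0909, small flies 0.0805, wasps 0.0578. Add prey in this order while the next type's profitability exceeds the intake rate on those already taken.
Rate on top 1: 0.04019. leafhoppers: 0.0909 > 0.04019 → include.
Rate on top 2: 0.04994. small flies: 0.0805 > 0.04994 → include.
Rate on top 3: 0.0686. wasps: 0.0578 < 0.0686 → exclude; stop.
Optimal diet: moths, leafhoppers, small flies — 3 of 4 types.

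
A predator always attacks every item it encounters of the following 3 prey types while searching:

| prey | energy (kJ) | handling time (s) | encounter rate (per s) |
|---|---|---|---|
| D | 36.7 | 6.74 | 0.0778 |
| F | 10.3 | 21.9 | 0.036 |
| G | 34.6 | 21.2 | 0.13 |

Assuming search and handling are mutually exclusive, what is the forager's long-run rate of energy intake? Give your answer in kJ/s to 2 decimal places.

R = Σλ_iE_i / (1 + Σλ_ih_i)
Numerator: 0.0778×36.7 + 0.036×10.3 + 0.13×34.6 = 7.724
Denominator: 1 + 0.0778×6.74 + 0.036×21.9 + 0.13×21.2 = 5.069
R = 7.724/5.069 = 1.524 kJ/s

1.52 kJ/s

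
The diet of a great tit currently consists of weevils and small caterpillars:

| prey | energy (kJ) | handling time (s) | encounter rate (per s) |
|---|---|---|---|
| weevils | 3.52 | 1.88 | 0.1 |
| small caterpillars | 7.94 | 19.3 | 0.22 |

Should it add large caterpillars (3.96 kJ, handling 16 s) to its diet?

Current rate: (0.1×3.52 + 0.22×7.94)/(1 + 0.1×1.88 + 0.22×19.3) = 0.3862 kJ/s.
large caterpillars: E/h = 3.96/16 = 0.2475 kJ/s.
Since 0.2475 < R, time spent handling large caterpillars is better spent searching.

No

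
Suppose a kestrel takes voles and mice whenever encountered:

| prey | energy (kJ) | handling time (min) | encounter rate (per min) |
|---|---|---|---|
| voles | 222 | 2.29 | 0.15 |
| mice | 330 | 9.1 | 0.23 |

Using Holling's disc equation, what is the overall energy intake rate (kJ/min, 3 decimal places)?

R = Σλ_iE_i / (1 + Σλ_ih_i)
Numerator: 0.15×222 + 0.23×330 = 109.2
Denominator: 1 + 0.15×2.29 + 0.23×9.1 = 3.437
R = 109.2/3.437 = 31.78 kJ/min

31.777 kJ/min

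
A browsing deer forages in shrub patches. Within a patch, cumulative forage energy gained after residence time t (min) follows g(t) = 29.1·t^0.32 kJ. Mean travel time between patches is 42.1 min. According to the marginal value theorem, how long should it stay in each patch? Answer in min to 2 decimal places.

19.81 min

Maximise g(t)/(T+t): set derivative to zero → g'(t)(T+t) = g(t).
g'(t) = 0.32·29.1·t^-0.68. Setting 0.32·29.1·t^-0.68 = 29.1·t^0.32/(42.1+t) gives 0.32(42.1+t) = t, so 0.68·t = 0.32×42.1.
t* = 0.32×42.1/0.68 = 19.81 min.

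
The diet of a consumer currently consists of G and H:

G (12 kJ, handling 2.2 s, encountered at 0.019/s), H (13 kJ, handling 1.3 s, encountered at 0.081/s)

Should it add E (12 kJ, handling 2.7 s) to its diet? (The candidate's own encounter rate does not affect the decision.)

On G and H alone, R = ΣλE/(1+Σλh) = 1.281/1.147 = 1.117 kJ/s.
Profitability of E: 12/2.7 = 4.444 kJ/s.
Since 4.444 > R, including E increases the long-run rate.

Yes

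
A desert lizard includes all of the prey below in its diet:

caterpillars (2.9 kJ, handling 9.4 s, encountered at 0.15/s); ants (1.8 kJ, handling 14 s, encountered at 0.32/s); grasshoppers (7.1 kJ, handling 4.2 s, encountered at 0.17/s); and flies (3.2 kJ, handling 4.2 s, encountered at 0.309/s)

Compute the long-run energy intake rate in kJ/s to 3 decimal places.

0.360 kJ/s

Energy encountered per unit search time: 0.15×2.9 + 0.32×1.8 + 0.17×7.1 + 0.309×3.2 = 3.207 kJ/s.
Handling time per unit search time: 0.15×9.4 + 0.32×14 + 0.17×4.2 + 0.309×4.2 = 7.902.
Rate = 3.207/(1 + 7.902) = 0.3602 kJ/s.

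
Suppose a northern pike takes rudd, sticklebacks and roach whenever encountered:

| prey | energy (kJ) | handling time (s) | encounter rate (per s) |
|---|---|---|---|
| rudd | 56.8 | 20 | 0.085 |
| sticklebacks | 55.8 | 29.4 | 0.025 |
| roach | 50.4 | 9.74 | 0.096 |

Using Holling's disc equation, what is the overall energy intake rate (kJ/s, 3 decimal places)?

R = Σλ_iE_i / (1 + Σλ_ih_i)
Numerator: 0.085×56.8 + 0.025×55.8 + 0.096×50.4 = 11.06
Denominator: 1 + 0.085×20 + 0.025×29.4 + 0.096×9.74 = 4.37
R = 11.06/4.37 = 2.531 kJ/s

2.531 kJ/s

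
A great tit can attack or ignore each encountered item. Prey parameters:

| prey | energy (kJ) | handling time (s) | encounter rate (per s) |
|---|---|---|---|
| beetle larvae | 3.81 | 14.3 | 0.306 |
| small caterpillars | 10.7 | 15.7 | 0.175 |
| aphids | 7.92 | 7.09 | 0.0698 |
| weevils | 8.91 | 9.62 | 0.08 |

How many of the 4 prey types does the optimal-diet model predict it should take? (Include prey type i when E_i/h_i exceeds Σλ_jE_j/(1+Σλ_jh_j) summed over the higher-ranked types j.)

3

E/h in descending order: aphids 1.12, weevils 0.926, small caterpillars 0.682, beetle larvae 0.266 kJ/s. The optimal diet is the largest prefix of this list for which every included type satisfies E_i/h_i > R on the types above it.
Rate on top 1: 0.3698. weevils: 0.926 > 0.3698 → include.
Rate on top 2: 0.5589. small caterpillars: 0.682 > 0.5589 → include.
Rate on top 3: 0.6261. beetle larvae: 0.266 < 0.6261 → exclude; stop.
Optimal diet: aphids, weevils, small caterpillars — 3 of 4 types.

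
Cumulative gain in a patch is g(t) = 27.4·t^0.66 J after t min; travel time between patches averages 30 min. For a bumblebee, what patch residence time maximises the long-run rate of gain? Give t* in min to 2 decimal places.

Optimal t* satisfies g'(t*) = g(t*)/(T + t*).
g'(t) = 0.66·27.4·t^-0.34. Setting 0.66·27.4·t^-0.34 = 27.4·t^0.66/(30+t) gives 0.66(30+t) = t, so 0.34·t = 0.66×30.
t* = 0.66×30/0.34 = 58.24 min.

58.24 min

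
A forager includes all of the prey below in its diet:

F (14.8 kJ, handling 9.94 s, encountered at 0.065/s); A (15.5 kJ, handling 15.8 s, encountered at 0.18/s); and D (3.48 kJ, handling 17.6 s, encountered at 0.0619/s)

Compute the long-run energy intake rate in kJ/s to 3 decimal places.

0.711 kJ/s

Energy encountered per unit search time: 0.065×14.8 + 0.18×15.5 + 0.0619×3.48 = 3.967 kJ/s.
Handling time per unit search time: 0.065×9.94 + 0.18×15.8 + 0.0619×17.6 = 4.58.
Rate = 3.967/(1 + 4.58) = 0.7111 kJ/s.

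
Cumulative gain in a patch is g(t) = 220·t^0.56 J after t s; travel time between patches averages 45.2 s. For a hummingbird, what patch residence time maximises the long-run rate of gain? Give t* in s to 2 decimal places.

57.53 s

Optimal t* satisfies g'(t*) = g(t*)/(T + t*).
g'(t) = 0.56·220·t^-0.44. Setting 0.56·220·t^-0.44 = 220·t^0.56/(45.2+t) gives 0.56(45.2+t) = t, so 0.44·t = 0.56×45.2.
t* = 0.56×45.2/0.44 = 57.53 s.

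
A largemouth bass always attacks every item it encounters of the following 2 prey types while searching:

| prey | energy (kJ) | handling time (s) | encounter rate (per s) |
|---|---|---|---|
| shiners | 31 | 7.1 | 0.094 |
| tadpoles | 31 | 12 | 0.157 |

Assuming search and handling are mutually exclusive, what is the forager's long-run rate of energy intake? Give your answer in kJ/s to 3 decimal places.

R = (0.094×31 + 0.157×31) / (1 + 0.094×7.1 + 0.157×12) = 7.781/3.551 = 2.191 kJ/s.

2.191 kJ/s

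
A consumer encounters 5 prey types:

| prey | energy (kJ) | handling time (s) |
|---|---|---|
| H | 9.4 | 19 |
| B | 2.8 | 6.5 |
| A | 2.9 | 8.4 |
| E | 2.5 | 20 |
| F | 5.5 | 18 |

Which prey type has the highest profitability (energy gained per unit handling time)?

In descending order of E/h:
H: 9.4/19 = 0.495 kJ/s
B: 2.8/6.5 = 0.431 kJ/s
A: 2.9/8.4 = 0.345 kJ/s
F: 5.5/18 = 0.306 kJ/s
E: 2.5/20 = 0.125 kJ/s

H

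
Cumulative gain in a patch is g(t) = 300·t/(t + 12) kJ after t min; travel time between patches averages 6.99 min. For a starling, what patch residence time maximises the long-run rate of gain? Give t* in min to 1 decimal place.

Optimal t* satisfies g'(t*) = g(t*)/(T + t*).
g'(t) = 300·12/(t + 12)². Setting 300·12/(t+12)² = 300t/[(t+12)(6.99+t)] gives 12(6.99+t) = t(t+12), so t² = 12×6.99 = 83.88.
t* = √83.88 = 9.159 min.

9.2 min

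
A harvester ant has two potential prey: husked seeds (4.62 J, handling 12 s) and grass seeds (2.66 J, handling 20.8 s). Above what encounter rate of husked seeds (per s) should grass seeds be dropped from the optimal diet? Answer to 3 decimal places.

0.041 per s

At the threshold, the rate on husked seeds alone equals the profitability of grass seeds: λ·4.62/(1 + λ·12) = 2.66/20.8 = 0.1279.
Rearranging, λ(4.62 − 0.1279×12) = 0.1279, so λ = 0.1279/3.085 = 0.04145 per s.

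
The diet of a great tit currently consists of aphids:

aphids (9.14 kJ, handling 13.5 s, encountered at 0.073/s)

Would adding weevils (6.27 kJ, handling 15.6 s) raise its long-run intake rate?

Current rate: (0.073×9.14)/(1 + 0.073×13.5) = 0.336 kJ/s.
weevils: E/h = 6.27/15.6 = 0.4019 kJ/s.
0.4019 > 0.336, so adding weevils raises the average — include it.

Yes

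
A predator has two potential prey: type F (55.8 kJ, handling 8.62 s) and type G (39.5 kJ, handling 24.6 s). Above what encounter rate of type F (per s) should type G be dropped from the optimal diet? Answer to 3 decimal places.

0.038 per s

At the threshold, the rate on type F alone equals the profitability of type G: λ·55.8/(1 + λ·8.62) = 39.5/24.6 = 1.606.
Rearranging, λ(55.8 − 1.606×8.62) = 1.606, so λ = 1.606/41.96 = 0.03827 per s.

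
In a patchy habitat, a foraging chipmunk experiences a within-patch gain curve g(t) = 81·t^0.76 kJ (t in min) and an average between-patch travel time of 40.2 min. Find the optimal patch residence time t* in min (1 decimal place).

127.3 min

Optimal t* satisfies g'(t*) = g(t*)/(T + t*).
g'(t) = 0.76·81·t^-0.24. Setting 0.76·81·t^-0.24 = 81·t^0.76/(40.2+t) gives 0.76(40.2+t) = t, so 0.24·t = 0.76×40.2.
t* = 0.76×40.2/0.24 = 127.3 min.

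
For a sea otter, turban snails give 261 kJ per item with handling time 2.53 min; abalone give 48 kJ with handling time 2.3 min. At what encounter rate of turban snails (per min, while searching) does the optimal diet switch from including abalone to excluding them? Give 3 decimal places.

0.100 per min

At the threshold, the rate on turban snails alone equals the profitability of abalone: λ·261/(1 + λ·2.53) = 48/2.3 = 20.87.
Rearranging, λ(261 − 20.87×2.53) = 20.87, so λ = 20.87/208.2 = 0.1002 per min.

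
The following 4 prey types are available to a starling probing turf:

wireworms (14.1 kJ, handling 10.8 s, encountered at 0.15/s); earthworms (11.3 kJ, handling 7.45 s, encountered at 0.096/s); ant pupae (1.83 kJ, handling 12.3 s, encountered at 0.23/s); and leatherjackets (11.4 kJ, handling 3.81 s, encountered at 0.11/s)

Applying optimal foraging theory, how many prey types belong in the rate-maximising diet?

3

Rank by E/h (kJ/s): leatherjackets 2.99, earthworms 1.52, wireworms 1.31, ant pupae 0.149. Include each in turn until the next type's E/h falls below the running intake rate.
Rate on top 1: 0.8837. earthworms: 1.52 > 0.8837 → include.
Rate on top 2: 1.096. wireworms: 1.31 > 1.096 → include.
Rate on top 3: 1.186. ant pupae: 0.149 < 1.186 → exclude; stop.
Optimal diet: leatherjackets, earthworms, wireworms — 3 of 4 types.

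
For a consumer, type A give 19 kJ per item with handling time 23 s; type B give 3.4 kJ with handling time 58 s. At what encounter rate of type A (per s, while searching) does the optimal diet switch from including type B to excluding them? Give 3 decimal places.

0.003 per s

The zero-one rule: include type B iff E₂/h₂ > λE₁/(1+λh₁). Equality gives the switch point.
λE₁h₂ = E₂ + λE₂h₁ ⇒ λ = E₂/(E₁h₂ − E₂h₁) = 3.4/(1102 − 78.2) = 0.003321 per s.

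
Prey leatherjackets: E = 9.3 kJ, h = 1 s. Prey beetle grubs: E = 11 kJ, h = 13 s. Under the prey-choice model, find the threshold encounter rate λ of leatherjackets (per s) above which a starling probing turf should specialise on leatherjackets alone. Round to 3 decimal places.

0.100 per s

At the threshold, the rate on leatherjackets alone equals the profitability of beetle grubs: λ·9.3/(1 + λ·1) = 11/13 = 0.8462.
Rearranging, λ(9.3 − 0.8462×1) = 0.8462, so λ = 0.8462/8.454 = 0.1001 per s.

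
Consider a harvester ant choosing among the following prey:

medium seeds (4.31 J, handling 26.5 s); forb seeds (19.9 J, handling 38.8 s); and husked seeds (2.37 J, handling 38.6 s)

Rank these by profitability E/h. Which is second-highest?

medium seeds

In descending order of E/h:
forb seeds: 19.9/38.8 = 0.513 J/s
medium seeds: 4.31/26.5 = 0.163 J/s
husked seeds: 2.37/38.6 = 0.0614 J/s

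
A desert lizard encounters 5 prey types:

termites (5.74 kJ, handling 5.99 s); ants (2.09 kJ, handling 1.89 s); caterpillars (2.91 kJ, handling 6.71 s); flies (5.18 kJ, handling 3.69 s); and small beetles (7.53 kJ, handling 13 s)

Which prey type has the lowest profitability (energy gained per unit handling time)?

caterpillars

Profitability E/h (kJ/s): termites = 5.74/5.99 = 0.958, ants = 2.09/1.89 = 1.11, caterpillars = 2.91/6.71 = 0.434, flies = 5.18/3.69 = 1.4, small beetles = 7.53/13 = 0.579.
Ranked: flies > ants > termites > small beetles > caterpillars.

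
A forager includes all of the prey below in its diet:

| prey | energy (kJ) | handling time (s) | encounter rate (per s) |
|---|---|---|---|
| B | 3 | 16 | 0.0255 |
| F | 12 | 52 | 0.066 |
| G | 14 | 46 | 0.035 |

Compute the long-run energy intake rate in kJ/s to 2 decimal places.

Energy encountered per unit search time: 0.0255×3 + 0.066×12 + 0.035×14 = 1.359 kJ/s.
Handling time per unit search time: 0.0255×16 + 0.066×52 + 0.035×46 = 5.45.
Rate = 1.359/(1 + 5.45) = 0.2106 kJ/s.

0.21 kJ/s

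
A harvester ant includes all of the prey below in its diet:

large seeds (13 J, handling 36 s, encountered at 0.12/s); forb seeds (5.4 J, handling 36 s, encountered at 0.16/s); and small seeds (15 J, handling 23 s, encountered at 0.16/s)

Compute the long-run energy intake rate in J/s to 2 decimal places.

0.33 J/s

R = Σλ_iE_i / (1 + Σλ_ih_i)
Numerator: 0.12×13 + 0.16×5.4 + 0.16×15 = 4.824
Denominator: 1 + 0.12×36 + 0.16×36 + 0.16×23 = 14.76
R = 4.824/14.76 = 0.3268 J/s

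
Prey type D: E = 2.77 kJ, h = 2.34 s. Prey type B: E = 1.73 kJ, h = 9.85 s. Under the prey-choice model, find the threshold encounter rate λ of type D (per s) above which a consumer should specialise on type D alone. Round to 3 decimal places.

Drop type B once their profitability E₂/h₂ falls below the rate achievable on type D alone: E₂/h₂ = λE₁/(1 + λh₁).
Solve for λ: λE₁h₂ = E₂(1 + λh₁) → λ(E₁h₂ − E₂h₁) = E₂ → λ = E₂/(E₁h₂ − E₂h₁).
λ = 1.73/(2.77×9.85 − 1.73×2.34) = 1.73/23.24 = 0.07445 per s.

0.074 per s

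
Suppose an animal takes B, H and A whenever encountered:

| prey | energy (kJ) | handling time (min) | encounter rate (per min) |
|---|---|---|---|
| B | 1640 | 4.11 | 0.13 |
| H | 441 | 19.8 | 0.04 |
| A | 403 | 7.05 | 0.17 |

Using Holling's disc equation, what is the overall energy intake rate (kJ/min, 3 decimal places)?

84.927 kJ/min

Energy encountered per unit search time: 0.13×1640 + 0.04×441 + 0.17×403 = 299.4 kJ/min.
Handling time per unit search time: 0.13×4.11 + 0.04×19.8 + 0.17×7.05 = 2.525.
Rate = 299.4/(1 + 2.525) = 84.93 kJ/min.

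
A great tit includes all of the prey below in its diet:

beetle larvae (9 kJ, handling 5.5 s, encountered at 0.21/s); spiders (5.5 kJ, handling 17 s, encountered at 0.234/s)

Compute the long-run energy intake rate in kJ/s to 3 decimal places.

R = Σλ_iE_i / (1 + Σλ_ih_i)
Numerator: 0.21×9 + 0.234×5.5 = 3.177
Denominator: 1 + 0.21×5.5 + 0.234×17 = 6.133
R = 3.177/6.133 = 0.518 kJ/s

0.518 kJ/s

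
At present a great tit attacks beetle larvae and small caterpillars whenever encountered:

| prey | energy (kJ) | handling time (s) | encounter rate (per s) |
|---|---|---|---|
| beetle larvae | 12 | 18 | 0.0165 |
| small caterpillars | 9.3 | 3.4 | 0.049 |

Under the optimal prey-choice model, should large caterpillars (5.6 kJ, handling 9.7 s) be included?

Yes

On beetle larvae and small caterpillars alone, R = ΣλE/(1+Σλh) = 0.6537/1.464 = 0.4466 kJ/s.
Profitability of large caterpillars: 5.6/9.7 = 0.5773 kJ/s.
Since 0.5773 > R, including large caterpillars increases the long-run rate.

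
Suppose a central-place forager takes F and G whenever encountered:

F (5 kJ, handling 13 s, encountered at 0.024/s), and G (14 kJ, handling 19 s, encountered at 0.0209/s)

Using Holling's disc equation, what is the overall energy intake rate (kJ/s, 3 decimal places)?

0.241 kJ/s

R = (0.024×5 + 0.0209×14) / (1 + 0.024×13 + 0.0209×19) = 0.4126/1.709 = 0.2414 kJ/s.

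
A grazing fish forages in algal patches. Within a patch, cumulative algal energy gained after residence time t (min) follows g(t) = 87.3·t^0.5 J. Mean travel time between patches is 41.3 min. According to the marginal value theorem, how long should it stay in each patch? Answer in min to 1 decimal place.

By the marginal value theorem, leave when the instantaneous gain rate g'(t) equals the habitat-wide average g(t)/(T + t).
g'(t) = 0.5·87.3·t^-0.5. Setting 0.5·87.3·t^-0.5 = 87.3·t^0.5/(41.3+t) gives 0.5(41.3+t) = t, so 0.50·t = 0.5×41.3.
t* = 0.5×41.3/0.50 = 41.3 min.

41.3 min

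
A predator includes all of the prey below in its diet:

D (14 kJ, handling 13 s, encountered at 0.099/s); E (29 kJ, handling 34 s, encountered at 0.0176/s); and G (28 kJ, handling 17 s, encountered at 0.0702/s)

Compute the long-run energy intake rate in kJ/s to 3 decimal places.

R = Σλ_iE_i / (1 + Σλ_ih_i)
Numerator: 0.099×14 + 0.0176×29 + 0.0702×28 = 3.862
Denominator: 1 + 0.099×13 + 0.0176×34 + 0.0702×17 = 4.079
R = 3.862/4.079 = 0.9468 kJ/s

0.947 kJ/s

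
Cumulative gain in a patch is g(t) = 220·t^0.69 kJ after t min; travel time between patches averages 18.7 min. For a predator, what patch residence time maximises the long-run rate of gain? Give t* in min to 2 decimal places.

Optimal t* satisfies g'(t*) = g(t*)/(T + t*).
g'(t) = 0.69·220·t^-0.31. Setting 0.69·220·t^-0.31 = 220·t^0.69/(18.7+t) gives 0.69(18.7+t) = t, so 0.31·t = 0.69×18.7.
t* = 0.69×18.7/0.31 = 41.62 min.

41.62 min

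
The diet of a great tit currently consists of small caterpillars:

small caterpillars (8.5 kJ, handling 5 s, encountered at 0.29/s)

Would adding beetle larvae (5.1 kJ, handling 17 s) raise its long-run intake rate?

Intake rate on the current diet: R = (0.29×8.5) / (1 + 0.29×5) = 2.465/2.45 = 1.006 kJ/s.
beetle larvae: E/h = 5.1/17 = 0.3 kJ/s.
Since 0.3 < R, time spent handling beetle larvae is better spent searching.

No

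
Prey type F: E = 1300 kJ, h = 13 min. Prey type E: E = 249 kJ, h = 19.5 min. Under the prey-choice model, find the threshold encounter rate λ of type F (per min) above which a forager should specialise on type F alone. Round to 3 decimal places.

0.011 per min

Drop type E once their profitability E₂/h₂ falls below the rate achievable on type F alone: E₂/h₂ = λE₁/(1 + λh₁).
Solve for λ: λE₁h₂ = E₂(1 + λh₁) → λ(E₁h₂ − E₂h₁) = E₂ → λ = E₂/(E₁h₂ − E₂h₁).
λ = 249/(1300×19.5 − 249×13) = 249/2.211e+04 = 0.01126 per min.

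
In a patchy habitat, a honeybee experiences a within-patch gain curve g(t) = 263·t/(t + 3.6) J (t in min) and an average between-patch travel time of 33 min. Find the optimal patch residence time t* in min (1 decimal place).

By the marginal value theorem, leave when the instantaneous gain rate g'(t) equals the habitat-wide average g(t)/(T + t).
g'(t) = 263·3.6/(t + 3.6)². Setting 263·3.6/(t+3.6)² = 263t/[(t+3.6)(33+t)] gives 3.6(33+t) = t(t+3.6), so t² = 3.6×33 = 118.8.
t* = √118.8 = 10.9 min.

10.9 min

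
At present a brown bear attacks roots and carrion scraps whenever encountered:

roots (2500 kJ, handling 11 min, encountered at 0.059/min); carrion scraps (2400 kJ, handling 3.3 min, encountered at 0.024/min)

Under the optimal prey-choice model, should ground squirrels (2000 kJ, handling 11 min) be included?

Yes

Current rate: (0.059×2500 + 0.024×2400)/(1 + 0.059×11 + 0.024×3.3) = 118.7 kJ/min.
ground squirrels: E/h = 2000/11 = 181.8 kJ/min.
Since 181.8 > R, including ground squirrels increases the long-run rate.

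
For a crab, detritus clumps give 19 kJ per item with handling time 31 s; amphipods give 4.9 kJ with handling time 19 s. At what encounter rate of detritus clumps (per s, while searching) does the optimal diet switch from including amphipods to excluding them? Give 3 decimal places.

0.023 per s

Drop amphipods once their profitability E₂/h₂ falls below the rate achievable on detritus clumps alone: E₂/h₂ = λE₁/(1 + λh₁).
Solve for λ: λE₁h₂ = E₂(1 + λh₁) → λ(E₁h₂ − E₂h₁) = E₂ → λ = E₂/(E₁h₂ − E₂h₁).
λ = 4.9/(19×19 − 4.9×31) = 4.9/209.1 = 0.02343 per s.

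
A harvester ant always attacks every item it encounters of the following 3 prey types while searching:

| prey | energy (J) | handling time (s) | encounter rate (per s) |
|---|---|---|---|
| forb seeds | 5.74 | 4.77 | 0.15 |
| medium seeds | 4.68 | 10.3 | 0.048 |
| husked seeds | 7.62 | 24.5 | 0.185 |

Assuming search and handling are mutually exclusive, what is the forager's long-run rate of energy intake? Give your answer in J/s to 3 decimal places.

0.370 J/s

Energy encountered per unit search time: 0.15×5.74 + 0.048×4.68 + 0.185×7.62 = 2.495 J/s.
Handling time per unit search time: 0.15×4.77 + 0.048×10.3 + 0.185×24.5 = 5.742.
Rate = 2.495/(1 + 5.742) = 0.3701 J/s.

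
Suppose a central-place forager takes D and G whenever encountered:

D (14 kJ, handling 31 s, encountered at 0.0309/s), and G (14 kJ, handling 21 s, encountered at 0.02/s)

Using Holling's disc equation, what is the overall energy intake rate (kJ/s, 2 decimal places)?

0.30 kJ/s

Energy encountered per unit search time: 0.0309×14 + 0.02×14 = 0.7126 kJ/s.
Handling time per unit search time: 0.0309×31 + 0.02×21 = 1.378.
Rate = 0.7126/(1 + 1.378) = 0.2997 kJ/s.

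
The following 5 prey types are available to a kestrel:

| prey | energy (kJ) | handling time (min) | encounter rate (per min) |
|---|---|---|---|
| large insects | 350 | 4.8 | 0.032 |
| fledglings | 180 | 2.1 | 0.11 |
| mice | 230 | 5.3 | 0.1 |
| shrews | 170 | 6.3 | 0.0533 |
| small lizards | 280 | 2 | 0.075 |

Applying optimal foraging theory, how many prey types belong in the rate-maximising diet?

4

Rank by E/h (kJ/min): small lizards 140, fledglings 85.7, large insects 72.9, mice 43.4, shrews 27. Include each in turn until the next type's E/h falls below the running intake rate.
Rate on top 1: 18.26. fledglings: 85.7 > 18.26 → include.
Rate on top 2: 29.54. large insects: 72.9 > 29.54 → include.
Rate on top 3: 33.89. mice: 43.4 > 33.89 → include.
Rate on top 4: 36.33. shrews: 27 < 36.33 → exclude; stop.
Optimal diet: small lizards, fledglings, large insects, mice — 4 of 5 types.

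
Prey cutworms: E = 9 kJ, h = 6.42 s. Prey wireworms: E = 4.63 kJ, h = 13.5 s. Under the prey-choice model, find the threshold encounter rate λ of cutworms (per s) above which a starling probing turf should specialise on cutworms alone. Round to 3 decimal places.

0.050 per s

At the threshold, the rate on cutworms alone equals the profitability of wireworms: λ·9/(1 + λ·6.42) = 4.63/13.5 = 0.343.
Rearranging, λ(9 − 0.343×6.42) = 0.343, so λ = 0.343/6.798 = 0.05045 per s.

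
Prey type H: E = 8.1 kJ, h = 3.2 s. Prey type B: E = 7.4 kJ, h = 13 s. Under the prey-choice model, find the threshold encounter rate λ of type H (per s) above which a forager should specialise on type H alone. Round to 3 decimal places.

0.091 per s

The zero-one rule: include type B iff E₂/h₂ > λE₁/(1+λh₁). Equality gives the switch point.
λE₁h₂ = E₂ + λE₂h₁ ⇒ λ = E₂/(E₁h₂ − E₂h₁) = 7.4/(105.3 − 23.68) = 0.09066 per s.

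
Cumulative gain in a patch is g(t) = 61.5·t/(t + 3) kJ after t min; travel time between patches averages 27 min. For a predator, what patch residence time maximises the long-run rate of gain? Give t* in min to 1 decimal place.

Maximise g(t)/(T+t): set derivative to zero → g'(t)(T+t) = g(t).
g'(t) = 61.5·3/(t + 3)². Setting 61.5·3/(t+3)² = 61.5t/[(t+3)(27+t)] gives 3(27+t) = t(t+3), so t² = 3×27 = 81.
t* = √81 = 9 min.

9.0 min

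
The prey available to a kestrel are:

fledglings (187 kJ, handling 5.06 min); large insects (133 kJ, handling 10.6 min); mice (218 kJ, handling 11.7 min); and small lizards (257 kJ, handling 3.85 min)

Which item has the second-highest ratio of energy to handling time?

fledglings

Profitability E/h (kJ/min): fledglings = 187/5.06 = 37, large insects = 133/10.6 = 12.5, mice = 218/11.7 = 18.6, small lizards = 257/3.85 = 66.8.
Ranked: small lizards > fledglings > mice > large insects.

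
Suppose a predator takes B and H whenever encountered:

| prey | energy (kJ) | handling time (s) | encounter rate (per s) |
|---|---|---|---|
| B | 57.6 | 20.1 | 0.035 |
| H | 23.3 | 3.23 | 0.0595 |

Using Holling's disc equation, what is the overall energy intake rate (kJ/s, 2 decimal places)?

R = Σλ_iE_i / (1 + Σλ_ih_i)
Numerator: 0.035×57.6 + 0.0595×23.3 = 3.402
Denominator: 1 + 0.035×20.1 + 0.0595×3.23 = 1.896
R = 3.402/1.896 = 1.795 kJ/s

1.79 kJ/s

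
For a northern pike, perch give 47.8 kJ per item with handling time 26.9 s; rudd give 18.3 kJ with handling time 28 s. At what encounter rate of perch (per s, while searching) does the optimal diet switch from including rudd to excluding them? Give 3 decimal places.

0.022 per s

At the threshold, the rate on perch alone equals the profitability of rudd: λ·47.8/(1 + λ·26.9) = 18.3/28 = 0.6536.
Rearranging, λ(47.8 − 0.6536×26.9) = 0.6536, so λ = 0.6536/30.22 = 0.02163 per s.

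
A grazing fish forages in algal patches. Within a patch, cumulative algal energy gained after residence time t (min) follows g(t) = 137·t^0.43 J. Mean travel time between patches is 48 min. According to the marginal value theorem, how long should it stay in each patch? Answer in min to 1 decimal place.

36.2 min

Optimal t* satisfies g'(t*) = g(t*)/(T + t*).
g'(t) = 0.43·137·t^-0.57. Setting 0.43·137·t^-0.57 = 137·t^0.43/(48+t) gives 0.43(48+t) = t, so 0.57·t = 0.43×48.
t* = 0.43×48/0.57 = 36.21 min.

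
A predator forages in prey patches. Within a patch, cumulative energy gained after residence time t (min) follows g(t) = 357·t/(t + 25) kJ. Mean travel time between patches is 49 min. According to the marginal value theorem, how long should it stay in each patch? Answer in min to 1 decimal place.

35.0 min

Optimal t* satisfies g'(t*) = g(t*)/(T + t*).
g'(t) = 357·25/(t + 25)². Setting 357·25/(t+25)² = 357t/[(t+25)(49+t)] gives 25(49+t) = t(t+25), so t² = 25×49 = 1225.
t* = √1225 = 35 min.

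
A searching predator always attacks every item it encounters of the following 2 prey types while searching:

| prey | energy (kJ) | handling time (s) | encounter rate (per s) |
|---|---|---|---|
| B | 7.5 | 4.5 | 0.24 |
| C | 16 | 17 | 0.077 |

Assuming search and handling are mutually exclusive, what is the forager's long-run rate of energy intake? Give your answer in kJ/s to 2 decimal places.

0.89 kJ/s

Energy encountered per unit search time: 0.24×7.5 + 0.077×16 = 3.032 kJ/s.
Handling time per unit search time: 0.24×4.5 + 0.077×17 = 2.389.
Rate = 3.032/(1 + 2.389) = 0.8947 kJ/s.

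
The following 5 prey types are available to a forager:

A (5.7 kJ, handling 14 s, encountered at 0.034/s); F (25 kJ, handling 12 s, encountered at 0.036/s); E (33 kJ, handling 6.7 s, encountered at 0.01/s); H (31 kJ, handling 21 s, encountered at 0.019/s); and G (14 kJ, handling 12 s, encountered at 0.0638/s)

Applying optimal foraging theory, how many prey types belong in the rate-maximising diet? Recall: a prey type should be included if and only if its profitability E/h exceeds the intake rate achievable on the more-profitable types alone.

4

Rank by E/h (kJ/s): E 4.93, F 2.08, H 1.48, G 1.17, A 0.407. Include each in turn until the next type's E/h falls below the running intake rate.
Rate on top 1: 0.3093. F: 2.08 > 0.3093 → include.
Rate on top 2: 0.8205. H: 1.48 > 0.8205 → include.
Rate on top 3: 0.9584. G: 1.17 > 0.9584 → include.
Rate on top 4: 1.018. A: 0.407 < 1.018 → exclude; stop.
Optimal diet: E, F, H, G — 4 of 5 types.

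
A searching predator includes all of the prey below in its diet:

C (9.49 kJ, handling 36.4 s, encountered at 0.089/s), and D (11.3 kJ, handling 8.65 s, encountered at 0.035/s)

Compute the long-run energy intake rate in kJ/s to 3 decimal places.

Energy encountered per unit search time: 0.089×9.49 + 0.035×11.3 = 1.24 kJ/s.
Handling time per unit search time: 0.089×36.4 + 0.035×8.65 = 3.542.
Rate = 1.24/(1 + 3.542) = 0.273 kJ/s.

0.273 kJ/s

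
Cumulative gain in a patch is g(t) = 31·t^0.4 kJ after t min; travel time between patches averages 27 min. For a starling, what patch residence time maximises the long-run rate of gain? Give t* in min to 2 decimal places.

18.00 min

Optimal t* satisfies g'(t*) = g(t*)/(T + t*).
g'(t) = 0.4·31·t^-0.6. Setting 0.4·31·t^-0.6 = 31·t^0.4/(27+t) gives 0.4(27+t) = t, so 0.60·t = 0.4×27.
t* = 0.4×27/0.60 = 18 min.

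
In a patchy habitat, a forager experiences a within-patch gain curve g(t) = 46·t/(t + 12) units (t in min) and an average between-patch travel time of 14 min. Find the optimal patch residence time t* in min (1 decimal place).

13.0 min

Maximise g(t)/(T+t): set derivative to zero → g'(t)(T+t) = g(t).
g'(t) = 46·12/(t + 12)². Setting 46·12/(t+12)² = 46t/[(t+12)(14+t)] gives 12(14+t) = t(t+12), so t² = 12×14 = 168.
t* = √168 = 12.96 min.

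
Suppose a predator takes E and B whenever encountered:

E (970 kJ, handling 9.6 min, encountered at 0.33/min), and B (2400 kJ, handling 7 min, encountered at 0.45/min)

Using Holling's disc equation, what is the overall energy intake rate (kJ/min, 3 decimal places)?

R = (0.33×970 + 0.45×2400) / (1 + 0.33×9.6 + 0.45×7) = 1400/7.318 = 191.3 kJ/min.

191.323 kJ/min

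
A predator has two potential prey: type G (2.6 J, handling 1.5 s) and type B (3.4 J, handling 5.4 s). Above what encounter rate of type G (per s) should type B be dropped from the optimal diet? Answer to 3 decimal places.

0.380 per s

At the threshold, the rate on type G alone equals the profitability of type B: λ·2.6/(1 + λ·1.5) = 3.4/5.4 = 0.6296.
Rearranging, λ(2.6 − 0.6296×1.5) = 0.6296, so λ = 0.6296/1.656 = 0.3803 per s.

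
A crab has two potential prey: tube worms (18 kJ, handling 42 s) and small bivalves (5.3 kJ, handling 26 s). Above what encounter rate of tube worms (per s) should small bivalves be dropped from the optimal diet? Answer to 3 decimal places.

Drop small bivalves once their profitability E₂/h₂ falls below the rate achievable on tube worms alone: E₂/h₂ = λE₁/(1 + λh₁).
Solve for λ: λE₁h₂ = E₂(1 + λh₁) → λ(E₁h₂ − E₂h₁) = E₂ → λ = E₂/(E₁h₂ − E₂h₁).
λ = 5.3/(18×26 − 5.3×42) = 5.3/245.4 = 0.0216 per s.

0.022 per s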